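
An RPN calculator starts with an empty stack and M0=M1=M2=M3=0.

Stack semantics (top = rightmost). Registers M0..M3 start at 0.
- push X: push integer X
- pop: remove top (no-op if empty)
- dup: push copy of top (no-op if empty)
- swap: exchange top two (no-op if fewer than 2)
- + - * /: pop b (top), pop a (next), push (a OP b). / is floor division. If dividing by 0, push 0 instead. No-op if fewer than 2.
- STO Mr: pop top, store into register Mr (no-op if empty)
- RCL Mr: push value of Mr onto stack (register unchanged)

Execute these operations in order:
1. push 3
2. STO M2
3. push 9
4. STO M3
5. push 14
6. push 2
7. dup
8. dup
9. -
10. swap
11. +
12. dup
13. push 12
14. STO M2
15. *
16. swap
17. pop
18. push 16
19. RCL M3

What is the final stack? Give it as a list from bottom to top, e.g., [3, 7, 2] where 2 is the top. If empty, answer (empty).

After op 1 (push 3): stack=[3] mem=[0,0,0,0]
After op 2 (STO M2): stack=[empty] mem=[0,0,3,0]
After op 3 (push 9): stack=[9] mem=[0,0,3,0]
After op 4 (STO M3): stack=[empty] mem=[0,0,3,9]
After op 5 (push 14): stack=[14] mem=[0,0,3,9]
After op 6 (push 2): stack=[14,2] mem=[0,0,3,9]
After op 7 (dup): stack=[14,2,2] mem=[0,0,3,9]
After op 8 (dup): stack=[14,2,2,2] mem=[0,0,3,9]
After op 9 (-): stack=[14,2,0] mem=[0,0,3,9]
After op 10 (swap): stack=[14,0,2] mem=[0,0,3,9]
After op 11 (+): stack=[14,2] mem=[0,0,3,9]
After op 12 (dup): stack=[14,2,2] mem=[0,0,3,9]
After op 13 (push 12): stack=[14,2,2,12] mem=[0,0,3,9]
After op 14 (STO M2): stack=[14,2,2] mem=[0,0,12,9]
After op 15 (*): stack=[14,4] mem=[0,0,12,9]
After op 16 (swap): stack=[4,14] mem=[0,0,12,9]
After op 17 (pop): stack=[4] mem=[0,0,12,9]
After op 18 (push 16): stack=[4,16] mem=[0,0,12,9]
After op 19 (RCL M3): stack=[4,16,9] mem=[0,0,12,9]

Answer: [4, 16, 9]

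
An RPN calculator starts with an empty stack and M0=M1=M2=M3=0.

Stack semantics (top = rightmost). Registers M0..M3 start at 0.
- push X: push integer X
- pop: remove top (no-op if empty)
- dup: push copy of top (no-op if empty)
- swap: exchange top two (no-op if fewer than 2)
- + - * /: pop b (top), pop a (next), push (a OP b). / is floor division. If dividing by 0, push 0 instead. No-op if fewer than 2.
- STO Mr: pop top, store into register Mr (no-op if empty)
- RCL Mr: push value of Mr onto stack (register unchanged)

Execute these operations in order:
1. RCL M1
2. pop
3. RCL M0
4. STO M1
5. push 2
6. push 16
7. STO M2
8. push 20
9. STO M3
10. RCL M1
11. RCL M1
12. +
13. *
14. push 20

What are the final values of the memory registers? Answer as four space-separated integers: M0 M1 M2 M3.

Answer: 0 0 16 20

Derivation:
After op 1 (RCL M1): stack=[0] mem=[0,0,0,0]
After op 2 (pop): stack=[empty] mem=[0,0,0,0]
After op 3 (RCL M0): stack=[0] mem=[0,0,0,0]
After op 4 (STO M1): stack=[empty] mem=[0,0,0,0]
After op 5 (push 2): stack=[2] mem=[0,0,0,0]
After op 6 (push 16): stack=[2,16] mem=[0,0,0,0]
After op 7 (STO M2): stack=[2] mem=[0,0,16,0]
After op 8 (push 20): stack=[2,20] mem=[0,0,16,0]
After op 9 (STO M3): stack=[2] mem=[0,0,16,20]
After op 10 (RCL M1): stack=[2,0] mem=[0,0,16,20]
After op 11 (RCL M1): stack=[2,0,0] mem=[0,0,16,20]
After op 12 (+): stack=[2,0] mem=[0,0,16,20]
After op 13 (*): stack=[0] mem=[0,0,16,20]
After op 14 (push 20): stack=[0,20] mem=[0,0,16,20]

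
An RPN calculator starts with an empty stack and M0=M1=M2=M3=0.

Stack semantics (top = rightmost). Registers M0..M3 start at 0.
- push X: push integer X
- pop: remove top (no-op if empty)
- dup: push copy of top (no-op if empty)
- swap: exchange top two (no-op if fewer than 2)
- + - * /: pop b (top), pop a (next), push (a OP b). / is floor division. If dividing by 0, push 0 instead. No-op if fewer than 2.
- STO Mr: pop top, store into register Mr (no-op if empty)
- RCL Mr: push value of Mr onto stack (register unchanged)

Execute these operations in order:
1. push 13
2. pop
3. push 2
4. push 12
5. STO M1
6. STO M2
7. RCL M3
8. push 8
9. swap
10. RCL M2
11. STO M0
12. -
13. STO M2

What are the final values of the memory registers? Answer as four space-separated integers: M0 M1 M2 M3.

Answer: 2 12 8 0

Derivation:
After op 1 (push 13): stack=[13] mem=[0,0,0,0]
After op 2 (pop): stack=[empty] mem=[0,0,0,0]
After op 3 (push 2): stack=[2] mem=[0,0,0,0]
After op 4 (push 12): stack=[2,12] mem=[0,0,0,0]
After op 5 (STO M1): stack=[2] mem=[0,12,0,0]
After op 6 (STO M2): stack=[empty] mem=[0,12,2,0]
After op 7 (RCL M3): stack=[0] mem=[0,12,2,0]
After op 8 (push 8): stack=[0,8] mem=[0,12,2,0]
After op 9 (swap): stack=[8,0] mem=[0,12,2,0]
After op 10 (RCL M2): stack=[8,0,2] mem=[0,12,2,0]
After op 11 (STO M0): stack=[8,0] mem=[2,12,2,0]
After op 12 (-): stack=[8] mem=[2,12,2,0]
After op 13 (STO M2): stack=[empty] mem=[2,12,8,0]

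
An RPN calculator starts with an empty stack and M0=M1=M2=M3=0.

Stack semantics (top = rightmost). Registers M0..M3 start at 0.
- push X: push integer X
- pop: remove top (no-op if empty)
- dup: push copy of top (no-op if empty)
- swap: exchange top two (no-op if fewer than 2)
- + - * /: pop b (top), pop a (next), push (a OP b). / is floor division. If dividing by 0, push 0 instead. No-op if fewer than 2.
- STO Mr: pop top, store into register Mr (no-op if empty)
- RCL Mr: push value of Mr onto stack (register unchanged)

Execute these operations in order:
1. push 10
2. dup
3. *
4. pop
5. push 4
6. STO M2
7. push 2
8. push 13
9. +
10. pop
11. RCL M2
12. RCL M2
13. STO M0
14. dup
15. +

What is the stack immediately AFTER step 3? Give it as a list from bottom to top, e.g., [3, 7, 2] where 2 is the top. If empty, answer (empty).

After op 1 (push 10): stack=[10] mem=[0,0,0,0]
After op 2 (dup): stack=[10,10] mem=[0,0,0,0]
After op 3 (*): stack=[100] mem=[0,0,0,0]

[100]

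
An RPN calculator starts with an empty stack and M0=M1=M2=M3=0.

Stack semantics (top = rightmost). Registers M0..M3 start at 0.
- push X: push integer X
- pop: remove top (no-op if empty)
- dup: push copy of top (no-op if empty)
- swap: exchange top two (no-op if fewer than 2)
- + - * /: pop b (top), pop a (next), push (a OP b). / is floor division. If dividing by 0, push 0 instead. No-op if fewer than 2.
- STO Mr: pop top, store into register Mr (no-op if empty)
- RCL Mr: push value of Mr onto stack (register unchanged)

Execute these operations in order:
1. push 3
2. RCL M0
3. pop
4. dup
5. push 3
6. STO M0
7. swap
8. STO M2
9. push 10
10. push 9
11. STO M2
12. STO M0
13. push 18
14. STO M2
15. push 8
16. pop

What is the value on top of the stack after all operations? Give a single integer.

After op 1 (push 3): stack=[3] mem=[0,0,0,0]
After op 2 (RCL M0): stack=[3,0] mem=[0,0,0,0]
After op 3 (pop): stack=[3] mem=[0,0,0,0]
After op 4 (dup): stack=[3,3] mem=[0,0,0,0]
After op 5 (push 3): stack=[3,3,3] mem=[0,0,0,0]
After op 6 (STO M0): stack=[3,3] mem=[3,0,0,0]
After op 7 (swap): stack=[3,3] mem=[3,0,0,0]
After op 8 (STO M2): stack=[3] mem=[3,0,3,0]
After op 9 (push 10): stack=[3,10] mem=[3,0,3,0]
After op 10 (push 9): stack=[3,10,9] mem=[3,0,3,0]
After op 11 (STO M2): stack=[3,10] mem=[3,0,9,0]
After op 12 (STO M0): stack=[3] mem=[10,0,9,0]
After op 13 (push 18): stack=[3,18] mem=[10,0,9,0]
After op 14 (STO M2): stack=[3] mem=[10,0,18,0]
After op 15 (push 8): stack=[3,8] mem=[10,0,18,0]
After op 16 (pop): stack=[3] mem=[10,0,18,0]

Answer: 3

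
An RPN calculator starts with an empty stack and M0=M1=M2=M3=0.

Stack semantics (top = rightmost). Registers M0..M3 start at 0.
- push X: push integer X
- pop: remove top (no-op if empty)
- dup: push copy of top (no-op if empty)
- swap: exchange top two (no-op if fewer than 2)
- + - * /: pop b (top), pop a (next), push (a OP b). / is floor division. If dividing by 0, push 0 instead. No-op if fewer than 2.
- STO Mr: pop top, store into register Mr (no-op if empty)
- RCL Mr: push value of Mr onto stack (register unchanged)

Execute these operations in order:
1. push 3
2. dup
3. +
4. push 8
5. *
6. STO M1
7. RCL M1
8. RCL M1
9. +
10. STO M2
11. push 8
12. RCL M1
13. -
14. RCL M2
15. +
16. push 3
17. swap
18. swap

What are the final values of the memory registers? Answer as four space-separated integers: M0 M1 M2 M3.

After op 1 (push 3): stack=[3] mem=[0,0,0,0]
After op 2 (dup): stack=[3,3] mem=[0,0,0,0]
After op 3 (+): stack=[6] mem=[0,0,0,0]
After op 4 (push 8): stack=[6,8] mem=[0,0,0,0]
After op 5 (*): stack=[48] mem=[0,0,0,0]
After op 6 (STO M1): stack=[empty] mem=[0,48,0,0]
After op 7 (RCL M1): stack=[48] mem=[0,48,0,0]
After op 8 (RCL M1): stack=[48,48] mem=[0,48,0,0]
After op 9 (+): stack=[96] mem=[0,48,0,0]
After op 10 (STO M2): stack=[empty] mem=[0,48,96,0]
After op 11 (push 8): stack=[8] mem=[0,48,96,0]
After op 12 (RCL M1): stack=[8,48] mem=[0,48,96,0]
After op 13 (-): stack=[-40] mem=[0,48,96,0]
After op 14 (RCL M2): stack=[-40,96] mem=[0,48,96,0]
After op 15 (+): stack=[56] mem=[0,48,96,0]
After op 16 (push 3): stack=[56,3] mem=[0,48,96,0]
After op 17 (swap): stack=[3,56] mem=[0,48,96,0]
After op 18 (swap): stack=[56,3] mem=[0,48,96,0]

Answer: 0 48 96 0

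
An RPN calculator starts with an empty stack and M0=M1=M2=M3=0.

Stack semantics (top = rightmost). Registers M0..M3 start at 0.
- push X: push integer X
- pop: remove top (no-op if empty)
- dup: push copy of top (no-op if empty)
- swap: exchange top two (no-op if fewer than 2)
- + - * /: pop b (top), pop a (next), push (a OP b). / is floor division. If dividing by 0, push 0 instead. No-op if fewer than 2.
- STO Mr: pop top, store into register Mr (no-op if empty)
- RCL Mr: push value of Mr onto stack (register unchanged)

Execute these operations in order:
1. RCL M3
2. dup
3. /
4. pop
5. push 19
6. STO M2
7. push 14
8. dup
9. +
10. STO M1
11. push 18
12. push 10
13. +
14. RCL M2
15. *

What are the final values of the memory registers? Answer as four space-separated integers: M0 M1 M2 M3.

Answer: 0 28 19 0

Derivation:
After op 1 (RCL M3): stack=[0] mem=[0,0,0,0]
After op 2 (dup): stack=[0,0] mem=[0,0,0,0]
After op 3 (/): stack=[0] mem=[0,0,0,0]
After op 4 (pop): stack=[empty] mem=[0,0,0,0]
After op 5 (push 19): stack=[19] mem=[0,0,0,0]
After op 6 (STO M2): stack=[empty] mem=[0,0,19,0]
After op 7 (push 14): stack=[14] mem=[0,0,19,0]
After op 8 (dup): stack=[14,14] mem=[0,0,19,0]
After op 9 (+): stack=[28] mem=[0,0,19,0]
After op 10 (STO M1): stack=[empty] mem=[0,28,19,0]
After op 11 (push 18): stack=[18] mem=[0,28,19,0]
After op 12 (push 10): stack=[18,10] mem=[0,28,19,0]
After op 13 (+): stack=[28] mem=[0,28,19,0]
After op 14 (RCL M2): stack=[28,19] mem=[0,28,19,0]
After op 15 (*): stack=[532] mem=[0,28,19,0]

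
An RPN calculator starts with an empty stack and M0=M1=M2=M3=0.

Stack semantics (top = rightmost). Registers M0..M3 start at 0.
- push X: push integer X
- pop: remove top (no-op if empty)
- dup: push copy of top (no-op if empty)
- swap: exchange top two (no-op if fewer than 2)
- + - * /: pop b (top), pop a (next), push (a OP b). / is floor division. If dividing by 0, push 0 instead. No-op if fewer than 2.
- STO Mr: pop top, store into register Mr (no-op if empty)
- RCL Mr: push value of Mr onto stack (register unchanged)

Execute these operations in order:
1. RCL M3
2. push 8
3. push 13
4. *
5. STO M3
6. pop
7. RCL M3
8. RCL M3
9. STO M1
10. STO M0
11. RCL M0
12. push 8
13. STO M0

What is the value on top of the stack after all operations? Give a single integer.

Answer: 104

Derivation:
After op 1 (RCL M3): stack=[0] mem=[0,0,0,0]
After op 2 (push 8): stack=[0,8] mem=[0,0,0,0]
After op 3 (push 13): stack=[0,8,13] mem=[0,0,0,0]
After op 4 (*): stack=[0,104] mem=[0,0,0,0]
After op 5 (STO M3): stack=[0] mem=[0,0,0,104]
After op 6 (pop): stack=[empty] mem=[0,0,0,104]
After op 7 (RCL M3): stack=[104] mem=[0,0,0,104]
After op 8 (RCL M3): stack=[104,104] mem=[0,0,0,104]
After op 9 (STO M1): stack=[104] mem=[0,104,0,104]
After op 10 (STO M0): stack=[empty] mem=[104,104,0,104]
After op 11 (RCL M0): stack=[104] mem=[104,104,0,104]
After op 12 (push 8): stack=[104,8] mem=[104,104,0,104]
After op 13 (STO M0): stack=[104] mem=[8,104,0,104]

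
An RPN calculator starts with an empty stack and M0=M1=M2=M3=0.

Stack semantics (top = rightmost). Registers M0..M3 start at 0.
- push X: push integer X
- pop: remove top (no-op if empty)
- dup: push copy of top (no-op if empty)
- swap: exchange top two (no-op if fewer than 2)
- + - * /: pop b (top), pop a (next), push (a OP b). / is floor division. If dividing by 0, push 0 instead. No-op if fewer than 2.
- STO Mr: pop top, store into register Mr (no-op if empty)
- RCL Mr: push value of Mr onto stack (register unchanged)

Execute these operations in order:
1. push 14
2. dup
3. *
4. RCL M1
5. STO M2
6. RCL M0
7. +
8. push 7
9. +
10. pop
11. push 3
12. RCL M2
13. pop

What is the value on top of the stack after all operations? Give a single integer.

Answer: 3

Derivation:
After op 1 (push 14): stack=[14] mem=[0,0,0,0]
After op 2 (dup): stack=[14,14] mem=[0,0,0,0]
After op 3 (*): stack=[196] mem=[0,0,0,0]
After op 4 (RCL M1): stack=[196,0] mem=[0,0,0,0]
After op 5 (STO M2): stack=[196] mem=[0,0,0,0]
After op 6 (RCL M0): stack=[196,0] mem=[0,0,0,0]
After op 7 (+): stack=[196] mem=[0,0,0,0]
After op 8 (push 7): stack=[196,7] mem=[0,0,0,0]
After op 9 (+): stack=[203] mem=[0,0,0,0]
After op 10 (pop): stack=[empty] mem=[0,0,0,0]
After op 11 (push 3): stack=[3] mem=[0,0,0,0]
After op 12 (RCL M2): stack=[3,0] mem=[0,0,0,0]
After op 13 (pop): stack=[3] mem=[0,0,0,0]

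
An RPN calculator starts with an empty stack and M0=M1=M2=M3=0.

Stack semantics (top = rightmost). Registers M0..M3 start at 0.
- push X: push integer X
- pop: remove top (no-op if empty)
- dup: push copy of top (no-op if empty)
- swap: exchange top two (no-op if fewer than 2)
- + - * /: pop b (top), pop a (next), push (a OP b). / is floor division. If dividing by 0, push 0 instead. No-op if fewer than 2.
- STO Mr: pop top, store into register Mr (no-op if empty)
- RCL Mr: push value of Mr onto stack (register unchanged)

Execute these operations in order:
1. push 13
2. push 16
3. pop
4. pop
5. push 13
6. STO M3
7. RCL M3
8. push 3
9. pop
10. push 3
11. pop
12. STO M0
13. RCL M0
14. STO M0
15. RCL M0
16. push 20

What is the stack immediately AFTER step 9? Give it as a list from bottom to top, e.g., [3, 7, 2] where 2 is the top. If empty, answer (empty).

After op 1 (push 13): stack=[13] mem=[0,0,0,0]
After op 2 (push 16): stack=[13,16] mem=[0,0,0,0]
After op 3 (pop): stack=[13] mem=[0,0,0,0]
After op 4 (pop): stack=[empty] mem=[0,0,0,0]
After op 5 (push 13): stack=[13] mem=[0,0,0,0]
After op 6 (STO M3): stack=[empty] mem=[0,0,0,13]
After op 7 (RCL M3): stack=[13] mem=[0,0,0,13]
After op 8 (push 3): stack=[13,3] mem=[0,0,0,13]
After op 9 (pop): stack=[13] mem=[0,0,0,13]

[13]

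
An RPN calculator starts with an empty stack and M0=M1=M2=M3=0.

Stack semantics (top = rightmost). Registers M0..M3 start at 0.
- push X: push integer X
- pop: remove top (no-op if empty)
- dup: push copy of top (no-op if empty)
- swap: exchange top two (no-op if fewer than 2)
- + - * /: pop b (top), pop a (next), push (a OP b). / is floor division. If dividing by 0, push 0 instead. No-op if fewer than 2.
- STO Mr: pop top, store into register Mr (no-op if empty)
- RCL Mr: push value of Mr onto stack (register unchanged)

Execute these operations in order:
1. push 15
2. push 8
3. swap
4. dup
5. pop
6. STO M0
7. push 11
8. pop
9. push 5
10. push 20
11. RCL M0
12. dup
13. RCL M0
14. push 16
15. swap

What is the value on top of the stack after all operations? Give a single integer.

Answer: 15

Derivation:
After op 1 (push 15): stack=[15] mem=[0,0,0,0]
After op 2 (push 8): stack=[15,8] mem=[0,0,0,0]
After op 3 (swap): stack=[8,15] mem=[0,0,0,0]
After op 4 (dup): stack=[8,15,15] mem=[0,0,0,0]
After op 5 (pop): stack=[8,15] mem=[0,0,0,0]
After op 6 (STO M0): stack=[8] mem=[15,0,0,0]
After op 7 (push 11): stack=[8,11] mem=[15,0,0,0]
After op 8 (pop): stack=[8] mem=[15,0,0,0]
After op 9 (push 5): stack=[8,5] mem=[15,0,0,0]
After op 10 (push 20): stack=[8,5,20] mem=[15,0,0,0]
After op 11 (RCL M0): stack=[8,5,20,15] mem=[15,0,0,0]
After op 12 (dup): stack=[8,5,20,15,15] mem=[15,0,0,0]
After op 13 (RCL M0): stack=[8,5,20,15,15,15] mem=[15,0,0,0]
After op 14 (push 16): stack=[8,5,20,15,15,15,16] mem=[15,0,0,0]
After op 15 (swap): stack=[8,5,20,15,15,16,15] mem=[15,0,0,0]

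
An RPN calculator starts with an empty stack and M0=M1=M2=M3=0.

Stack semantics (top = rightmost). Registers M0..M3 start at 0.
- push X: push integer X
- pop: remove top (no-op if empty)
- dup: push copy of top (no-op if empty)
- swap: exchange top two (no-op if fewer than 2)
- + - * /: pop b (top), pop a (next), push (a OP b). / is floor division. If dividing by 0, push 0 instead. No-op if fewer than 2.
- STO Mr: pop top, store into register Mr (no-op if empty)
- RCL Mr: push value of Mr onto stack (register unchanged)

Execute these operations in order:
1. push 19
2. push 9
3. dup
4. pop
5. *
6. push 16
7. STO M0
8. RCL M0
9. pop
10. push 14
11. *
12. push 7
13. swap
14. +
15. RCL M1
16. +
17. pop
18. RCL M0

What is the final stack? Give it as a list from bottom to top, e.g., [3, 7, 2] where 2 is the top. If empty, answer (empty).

After op 1 (push 19): stack=[19] mem=[0,0,0,0]
After op 2 (push 9): stack=[19,9] mem=[0,0,0,0]
After op 3 (dup): stack=[19,9,9] mem=[0,0,0,0]
After op 4 (pop): stack=[19,9] mem=[0,0,0,0]
After op 5 (*): stack=[171] mem=[0,0,0,0]
After op 6 (push 16): stack=[171,16] mem=[0,0,0,0]
After op 7 (STO M0): stack=[171] mem=[16,0,0,0]
After op 8 (RCL M0): stack=[171,16] mem=[16,0,0,0]
After op 9 (pop): stack=[171] mem=[16,0,0,0]
After op 10 (push 14): stack=[171,14] mem=[16,0,0,0]
After op 11 (*): stack=[2394] mem=[16,0,0,0]
After op 12 (push 7): stack=[2394,7] mem=[16,0,0,0]
After op 13 (swap): stack=[7,2394] mem=[16,0,0,0]
After op 14 (+): stack=[2401] mem=[16,0,0,0]
After op 15 (RCL M1): stack=[2401,0] mem=[16,0,0,0]
After op 16 (+): stack=[2401] mem=[16,0,0,0]
After op 17 (pop): stack=[empty] mem=[16,0,0,0]
After op 18 (RCL M0): stack=[16] mem=[16,0,0,0]

Answer: [16]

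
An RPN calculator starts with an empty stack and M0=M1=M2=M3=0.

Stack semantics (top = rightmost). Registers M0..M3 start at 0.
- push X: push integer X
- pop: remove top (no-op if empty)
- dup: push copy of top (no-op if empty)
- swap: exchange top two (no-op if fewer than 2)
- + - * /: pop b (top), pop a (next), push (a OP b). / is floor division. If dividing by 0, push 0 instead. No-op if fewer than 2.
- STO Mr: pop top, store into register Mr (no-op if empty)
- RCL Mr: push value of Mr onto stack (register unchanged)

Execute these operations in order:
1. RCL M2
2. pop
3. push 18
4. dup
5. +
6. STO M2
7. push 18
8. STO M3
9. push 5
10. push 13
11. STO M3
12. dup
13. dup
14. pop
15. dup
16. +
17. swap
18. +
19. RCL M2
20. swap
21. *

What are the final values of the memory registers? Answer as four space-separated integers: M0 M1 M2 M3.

After op 1 (RCL M2): stack=[0] mem=[0,0,0,0]
After op 2 (pop): stack=[empty] mem=[0,0,0,0]
After op 3 (push 18): stack=[18] mem=[0,0,0,0]
After op 4 (dup): stack=[18,18] mem=[0,0,0,0]
After op 5 (+): stack=[36] mem=[0,0,0,0]
After op 6 (STO M2): stack=[empty] mem=[0,0,36,0]
After op 7 (push 18): stack=[18] mem=[0,0,36,0]
After op 8 (STO M3): stack=[empty] mem=[0,0,36,18]
After op 9 (push 5): stack=[5] mem=[0,0,36,18]
After op 10 (push 13): stack=[5,13] mem=[0,0,36,18]
After op 11 (STO M3): stack=[5] mem=[0,0,36,13]
After op 12 (dup): stack=[5,5] mem=[0,0,36,13]
After op 13 (dup): stack=[5,5,5] mem=[0,0,36,13]
After op 14 (pop): stack=[5,5] mem=[0,0,36,13]
After op 15 (dup): stack=[5,5,5] mem=[0,0,36,13]
After op 16 (+): stack=[5,10] mem=[0,0,36,13]
After op 17 (swap): stack=[10,5] mem=[0,0,36,13]
After op 18 (+): stack=[15] mem=[0,0,36,13]
After op 19 (RCL M2): stack=[15,36] mem=[0,0,36,13]
After op 20 (swap): stack=[36,15] mem=[0,0,36,13]
After op 21 (*): stack=[540] mem=[0,0,36,13]

Answer: 0 0 36 13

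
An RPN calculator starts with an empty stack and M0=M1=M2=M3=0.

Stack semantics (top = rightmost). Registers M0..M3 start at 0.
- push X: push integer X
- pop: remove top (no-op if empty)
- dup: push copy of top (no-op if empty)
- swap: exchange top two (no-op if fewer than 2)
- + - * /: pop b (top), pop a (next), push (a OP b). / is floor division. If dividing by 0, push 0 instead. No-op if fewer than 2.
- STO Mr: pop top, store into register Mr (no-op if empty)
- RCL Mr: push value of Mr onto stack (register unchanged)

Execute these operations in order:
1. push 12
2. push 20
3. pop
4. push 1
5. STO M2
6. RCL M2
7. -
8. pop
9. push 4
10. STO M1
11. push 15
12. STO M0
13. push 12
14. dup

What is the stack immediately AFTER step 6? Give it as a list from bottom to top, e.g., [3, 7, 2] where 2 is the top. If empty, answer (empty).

After op 1 (push 12): stack=[12] mem=[0,0,0,0]
After op 2 (push 20): stack=[12,20] mem=[0,0,0,0]
After op 3 (pop): stack=[12] mem=[0,0,0,0]
After op 4 (push 1): stack=[12,1] mem=[0,0,0,0]
After op 5 (STO M2): stack=[12] mem=[0,0,1,0]
After op 6 (RCL M2): stack=[12,1] mem=[0,0,1,0]

[12, 1]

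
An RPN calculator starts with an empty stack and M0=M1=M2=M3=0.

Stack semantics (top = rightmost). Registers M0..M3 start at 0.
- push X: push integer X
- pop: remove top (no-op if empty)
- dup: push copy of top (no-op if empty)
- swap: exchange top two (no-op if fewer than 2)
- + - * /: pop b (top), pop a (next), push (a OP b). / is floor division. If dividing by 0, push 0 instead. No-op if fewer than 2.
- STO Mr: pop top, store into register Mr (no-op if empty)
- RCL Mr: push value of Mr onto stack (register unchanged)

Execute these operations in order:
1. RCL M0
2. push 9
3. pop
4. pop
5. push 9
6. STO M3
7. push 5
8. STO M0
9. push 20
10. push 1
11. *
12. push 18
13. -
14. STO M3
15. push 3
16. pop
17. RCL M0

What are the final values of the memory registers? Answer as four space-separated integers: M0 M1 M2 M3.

Answer: 5 0 0 2

Derivation:
After op 1 (RCL M0): stack=[0] mem=[0,0,0,0]
After op 2 (push 9): stack=[0,9] mem=[0,0,0,0]
After op 3 (pop): stack=[0] mem=[0,0,0,0]
After op 4 (pop): stack=[empty] mem=[0,0,0,0]
After op 5 (push 9): stack=[9] mem=[0,0,0,0]
After op 6 (STO M3): stack=[empty] mem=[0,0,0,9]
After op 7 (push 5): stack=[5] mem=[0,0,0,9]
After op 8 (STO M0): stack=[empty] mem=[5,0,0,9]
After op 9 (push 20): stack=[20] mem=[5,0,0,9]
After op 10 (push 1): stack=[20,1] mem=[5,0,0,9]
After op 11 (*): stack=[20] mem=[5,0,0,9]
After op 12 (push 18): stack=[20,18] mem=[5,0,0,9]
After op 13 (-): stack=[2] mem=[5,0,0,9]
After op 14 (STO M3): stack=[empty] mem=[5,0,0,2]
After op 15 (push 3): stack=[3] mem=[5,0,0,2]
After op 16 (pop): stack=[empty] mem=[5,0,0,2]
After op 17 (RCL M0): stack=[5] mem=[5,0,0,2]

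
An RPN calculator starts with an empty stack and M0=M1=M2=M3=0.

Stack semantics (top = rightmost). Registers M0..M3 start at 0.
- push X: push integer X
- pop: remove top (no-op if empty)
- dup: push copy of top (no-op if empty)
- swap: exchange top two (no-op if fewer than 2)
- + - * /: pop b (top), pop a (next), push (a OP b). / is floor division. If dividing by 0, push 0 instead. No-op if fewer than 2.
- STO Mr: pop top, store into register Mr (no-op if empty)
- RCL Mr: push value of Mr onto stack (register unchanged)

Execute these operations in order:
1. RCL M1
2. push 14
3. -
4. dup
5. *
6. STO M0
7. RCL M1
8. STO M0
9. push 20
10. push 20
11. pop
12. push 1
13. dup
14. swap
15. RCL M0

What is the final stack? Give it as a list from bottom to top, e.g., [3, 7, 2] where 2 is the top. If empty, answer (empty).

After op 1 (RCL M1): stack=[0] mem=[0,0,0,0]
After op 2 (push 14): stack=[0,14] mem=[0,0,0,0]
After op 3 (-): stack=[-14] mem=[0,0,0,0]
After op 4 (dup): stack=[-14,-14] mem=[0,0,0,0]
After op 5 (*): stack=[196] mem=[0,0,0,0]
After op 6 (STO M0): stack=[empty] mem=[196,0,0,0]
After op 7 (RCL M1): stack=[0] mem=[196,0,0,0]
After op 8 (STO M0): stack=[empty] mem=[0,0,0,0]
After op 9 (push 20): stack=[20] mem=[0,0,0,0]
After op 10 (push 20): stack=[20,20] mem=[0,0,0,0]
After op 11 (pop): stack=[20] mem=[0,0,0,0]
After op 12 (push 1): stack=[20,1] mem=[0,0,0,0]
After op 13 (dup): stack=[20,1,1] mem=[0,0,0,0]
After op 14 (swap): stack=[20,1,1] mem=[0,0,0,0]
After op 15 (RCL M0): stack=[20,1,1,0] mem=[0,0,0,0]

Answer: [20, 1, 1, 0]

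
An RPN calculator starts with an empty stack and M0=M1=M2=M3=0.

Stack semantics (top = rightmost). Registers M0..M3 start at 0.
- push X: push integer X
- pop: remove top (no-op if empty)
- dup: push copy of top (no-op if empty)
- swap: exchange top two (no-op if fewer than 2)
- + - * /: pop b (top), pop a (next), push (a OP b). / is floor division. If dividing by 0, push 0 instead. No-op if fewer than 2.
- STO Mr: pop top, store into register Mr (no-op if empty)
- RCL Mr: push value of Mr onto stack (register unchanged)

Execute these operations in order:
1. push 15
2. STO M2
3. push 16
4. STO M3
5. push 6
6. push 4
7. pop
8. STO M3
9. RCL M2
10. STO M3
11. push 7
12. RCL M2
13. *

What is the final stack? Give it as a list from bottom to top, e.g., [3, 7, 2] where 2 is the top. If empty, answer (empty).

After op 1 (push 15): stack=[15] mem=[0,0,0,0]
After op 2 (STO M2): stack=[empty] mem=[0,0,15,0]
After op 3 (push 16): stack=[16] mem=[0,0,15,0]
After op 4 (STO M3): stack=[empty] mem=[0,0,15,16]
After op 5 (push 6): stack=[6] mem=[0,0,15,16]
After op 6 (push 4): stack=[6,4] mem=[0,0,15,16]
After op 7 (pop): stack=[6] mem=[0,0,15,16]
After op 8 (STO M3): stack=[empty] mem=[0,0,15,6]
After op 9 (RCL M2): stack=[15] mem=[0,0,15,6]
After op 10 (STO M3): stack=[empty] mem=[0,0,15,15]
After op 11 (push 7): stack=[7] mem=[0,0,15,15]
After op 12 (RCL M2): stack=[7,15] mem=[0,0,15,15]
After op 13 (*): stack=[105] mem=[0,0,15,15]

Answer: [105]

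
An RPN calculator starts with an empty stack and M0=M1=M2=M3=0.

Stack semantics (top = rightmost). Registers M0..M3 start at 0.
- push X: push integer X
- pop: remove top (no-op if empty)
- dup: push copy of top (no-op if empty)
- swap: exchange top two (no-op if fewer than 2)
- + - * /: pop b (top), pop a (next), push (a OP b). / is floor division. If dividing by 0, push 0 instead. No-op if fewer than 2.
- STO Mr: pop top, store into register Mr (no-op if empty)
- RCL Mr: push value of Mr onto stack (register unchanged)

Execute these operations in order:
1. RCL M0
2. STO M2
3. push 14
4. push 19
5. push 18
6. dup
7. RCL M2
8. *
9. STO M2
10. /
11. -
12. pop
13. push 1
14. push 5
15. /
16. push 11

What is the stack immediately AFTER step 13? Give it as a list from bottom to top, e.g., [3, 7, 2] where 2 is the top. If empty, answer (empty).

After op 1 (RCL M0): stack=[0] mem=[0,0,0,0]
After op 2 (STO M2): stack=[empty] mem=[0,0,0,0]
After op 3 (push 14): stack=[14] mem=[0,0,0,0]
After op 4 (push 19): stack=[14,19] mem=[0,0,0,0]
After op 5 (push 18): stack=[14,19,18] mem=[0,0,0,0]
After op 6 (dup): stack=[14,19,18,18] mem=[0,0,0,0]
After op 7 (RCL M2): stack=[14,19,18,18,0] mem=[0,0,0,0]
After op 8 (*): stack=[14,19,18,0] mem=[0,0,0,0]
After op 9 (STO M2): stack=[14,19,18] mem=[0,0,0,0]
After op 10 (/): stack=[14,1] mem=[0,0,0,0]
After op 11 (-): stack=[13] mem=[0,0,0,0]
After op 12 (pop): stack=[empty] mem=[0,0,0,0]
After op 13 (push 1): stack=[1] mem=[0,0,0,0]

[1]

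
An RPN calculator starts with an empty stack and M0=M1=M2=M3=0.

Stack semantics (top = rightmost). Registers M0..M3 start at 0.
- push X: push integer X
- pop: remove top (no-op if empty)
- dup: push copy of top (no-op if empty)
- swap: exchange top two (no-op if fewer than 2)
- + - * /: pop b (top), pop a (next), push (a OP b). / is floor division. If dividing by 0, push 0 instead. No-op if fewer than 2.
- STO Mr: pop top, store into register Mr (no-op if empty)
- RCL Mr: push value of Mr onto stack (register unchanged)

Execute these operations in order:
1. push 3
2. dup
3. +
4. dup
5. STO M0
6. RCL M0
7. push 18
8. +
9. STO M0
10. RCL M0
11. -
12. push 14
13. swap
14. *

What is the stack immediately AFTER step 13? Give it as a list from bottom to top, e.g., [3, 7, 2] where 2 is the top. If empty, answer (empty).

After op 1 (push 3): stack=[3] mem=[0,0,0,0]
After op 2 (dup): stack=[3,3] mem=[0,0,0,0]
After op 3 (+): stack=[6] mem=[0,0,0,0]
After op 4 (dup): stack=[6,6] mem=[0,0,0,0]
After op 5 (STO M0): stack=[6] mem=[6,0,0,0]
After op 6 (RCL M0): stack=[6,6] mem=[6,0,0,0]
After op 7 (push 18): stack=[6,6,18] mem=[6,0,0,0]
After op 8 (+): stack=[6,24] mem=[6,0,0,0]
After op 9 (STO M0): stack=[6] mem=[24,0,0,0]
After op 10 (RCL M0): stack=[6,24] mem=[24,0,0,0]
After op 11 (-): stack=[-18] mem=[24,0,0,0]
After op 12 (push 14): stack=[-18,14] mem=[24,0,0,0]
After op 13 (swap): stack=[14,-18] mem=[24,0,0,0]

[14, -18]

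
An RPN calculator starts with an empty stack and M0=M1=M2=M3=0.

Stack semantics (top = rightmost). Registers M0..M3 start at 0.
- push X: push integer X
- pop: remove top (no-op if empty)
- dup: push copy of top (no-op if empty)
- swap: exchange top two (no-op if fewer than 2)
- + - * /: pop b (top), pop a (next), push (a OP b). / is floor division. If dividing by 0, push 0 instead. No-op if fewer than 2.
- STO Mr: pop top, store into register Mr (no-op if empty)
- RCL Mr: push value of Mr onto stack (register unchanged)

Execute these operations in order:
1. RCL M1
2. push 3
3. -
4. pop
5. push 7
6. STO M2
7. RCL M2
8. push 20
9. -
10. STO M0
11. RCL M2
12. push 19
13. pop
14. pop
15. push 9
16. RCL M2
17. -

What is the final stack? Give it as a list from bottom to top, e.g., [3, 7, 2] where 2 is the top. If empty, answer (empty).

Answer: [2]

Derivation:
After op 1 (RCL M1): stack=[0] mem=[0,0,0,0]
After op 2 (push 3): stack=[0,3] mem=[0,0,0,0]
After op 3 (-): stack=[-3] mem=[0,0,0,0]
After op 4 (pop): stack=[empty] mem=[0,0,0,0]
After op 5 (push 7): stack=[7] mem=[0,0,0,0]
After op 6 (STO M2): stack=[empty] mem=[0,0,7,0]
After op 7 (RCL M2): stack=[7] mem=[0,0,7,0]
After op 8 (push 20): stack=[7,20] mem=[0,0,7,0]
After op 9 (-): stack=[-13] mem=[0,0,7,0]
After op 10 (STO M0): stack=[empty] mem=[-13,0,7,0]
After op 11 (RCL M2): stack=[7] mem=[-13,0,7,0]
After op 12 (push 19): stack=[7,19] mem=[-13,0,7,0]
After op 13 (pop): stack=[7] mem=[-13,0,7,0]
After op 14 (pop): stack=[empty] mem=[-13,0,7,0]
After op 15 (push 9): stack=[9] mem=[-13,0,7,0]
After op 16 (RCL M2): stack=[9,7] mem=[-13,0,7,0]
After op 17 (-): stack=[2] mem=[-13,0,7,0]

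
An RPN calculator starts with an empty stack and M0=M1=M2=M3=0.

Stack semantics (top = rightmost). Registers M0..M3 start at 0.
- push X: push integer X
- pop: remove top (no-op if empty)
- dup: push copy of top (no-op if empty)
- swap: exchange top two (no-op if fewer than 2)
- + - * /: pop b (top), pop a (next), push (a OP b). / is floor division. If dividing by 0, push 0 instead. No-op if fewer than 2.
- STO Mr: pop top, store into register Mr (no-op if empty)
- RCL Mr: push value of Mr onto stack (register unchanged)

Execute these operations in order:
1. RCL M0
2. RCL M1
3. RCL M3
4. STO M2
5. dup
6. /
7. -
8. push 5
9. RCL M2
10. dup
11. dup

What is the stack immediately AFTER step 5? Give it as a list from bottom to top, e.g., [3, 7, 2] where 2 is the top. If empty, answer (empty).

After op 1 (RCL M0): stack=[0] mem=[0,0,0,0]
After op 2 (RCL M1): stack=[0,0] mem=[0,0,0,0]
After op 3 (RCL M3): stack=[0,0,0] mem=[0,0,0,0]
After op 4 (STO M2): stack=[0,0] mem=[0,0,0,0]
After op 5 (dup): stack=[0,0,0] mem=[0,0,0,0]

[0, 0, 0]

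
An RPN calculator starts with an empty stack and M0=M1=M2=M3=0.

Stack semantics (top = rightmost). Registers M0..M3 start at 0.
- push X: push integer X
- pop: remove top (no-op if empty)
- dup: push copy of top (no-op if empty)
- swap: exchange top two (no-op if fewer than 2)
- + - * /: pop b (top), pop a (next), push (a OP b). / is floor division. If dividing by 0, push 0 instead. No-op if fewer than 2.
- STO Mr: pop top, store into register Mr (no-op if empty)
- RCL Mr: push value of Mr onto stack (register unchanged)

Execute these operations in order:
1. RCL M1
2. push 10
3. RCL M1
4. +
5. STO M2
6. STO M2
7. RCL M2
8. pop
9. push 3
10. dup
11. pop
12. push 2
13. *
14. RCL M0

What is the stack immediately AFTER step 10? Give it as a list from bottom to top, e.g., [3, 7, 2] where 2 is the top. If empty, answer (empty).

After op 1 (RCL M1): stack=[0] mem=[0,0,0,0]
After op 2 (push 10): stack=[0,10] mem=[0,0,0,0]
After op 3 (RCL M1): stack=[0,10,0] mem=[0,0,0,0]
After op 4 (+): stack=[0,10] mem=[0,0,0,0]
After op 5 (STO M2): stack=[0] mem=[0,0,10,0]
After op 6 (STO M2): stack=[empty] mem=[0,0,0,0]
After op 7 (RCL M2): stack=[0] mem=[0,0,0,0]
After op 8 (pop): stack=[empty] mem=[0,0,0,0]
After op 9 (push 3): stack=[3] mem=[0,0,0,0]
After op 10 (dup): stack=[3,3] mem=[0,0,0,0]

[3, 3]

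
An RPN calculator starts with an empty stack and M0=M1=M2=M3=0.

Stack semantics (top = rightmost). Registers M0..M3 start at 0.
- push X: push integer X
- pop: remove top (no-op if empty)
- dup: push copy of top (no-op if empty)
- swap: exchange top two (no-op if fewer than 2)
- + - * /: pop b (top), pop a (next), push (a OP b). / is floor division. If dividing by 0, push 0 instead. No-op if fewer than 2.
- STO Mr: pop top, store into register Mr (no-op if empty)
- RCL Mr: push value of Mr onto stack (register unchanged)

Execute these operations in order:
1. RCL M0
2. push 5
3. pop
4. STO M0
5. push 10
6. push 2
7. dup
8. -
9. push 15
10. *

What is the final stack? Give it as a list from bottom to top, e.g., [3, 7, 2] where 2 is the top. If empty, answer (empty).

Answer: [10, 0]

Derivation:
After op 1 (RCL M0): stack=[0] mem=[0,0,0,0]
After op 2 (push 5): stack=[0,5] mem=[0,0,0,0]
After op 3 (pop): stack=[0] mem=[0,0,0,0]
After op 4 (STO M0): stack=[empty] mem=[0,0,0,0]
After op 5 (push 10): stack=[10] mem=[0,0,0,0]
After op 6 (push 2): stack=[10,2] mem=[0,0,0,0]
After op 7 (dup): stack=[10,2,2] mem=[0,0,0,0]
After op 8 (-): stack=[10,0] mem=[0,0,0,0]
After op 9 (push 15): stack=[10,0,15] mem=[0,0,0,0]
After op 10 (*): stack=[10,0] mem=[0,0,0,0]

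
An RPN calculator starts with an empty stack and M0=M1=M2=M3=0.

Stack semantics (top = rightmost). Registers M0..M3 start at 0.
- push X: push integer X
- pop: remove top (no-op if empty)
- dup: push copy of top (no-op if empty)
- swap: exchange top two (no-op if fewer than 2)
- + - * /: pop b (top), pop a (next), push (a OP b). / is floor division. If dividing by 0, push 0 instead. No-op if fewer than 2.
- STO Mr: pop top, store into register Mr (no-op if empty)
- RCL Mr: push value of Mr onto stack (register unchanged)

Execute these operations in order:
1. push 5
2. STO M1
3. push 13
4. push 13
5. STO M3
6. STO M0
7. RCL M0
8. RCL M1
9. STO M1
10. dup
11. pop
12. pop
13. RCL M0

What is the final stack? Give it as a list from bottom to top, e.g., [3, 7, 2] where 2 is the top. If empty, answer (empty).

Answer: [13]

Derivation:
After op 1 (push 5): stack=[5] mem=[0,0,0,0]
After op 2 (STO M1): stack=[empty] mem=[0,5,0,0]
After op 3 (push 13): stack=[13] mem=[0,5,0,0]
After op 4 (push 13): stack=[13,13] mem=[0,5,0,0]
After op 5 (STO M3): stack=[13] mem=[0,5,0,13]
After op 6 (STO M0): stack=[empty] mem=[13,5,0,13]
After op 7 (RCL M0): stack=[13] mem=[13,5,0,13]
After op 8 (RCL M1): stack=[13,5] mem=[13,5,0,13]
After op 9 (STO M1): stack=[13] mem=[13,5,0,13]
After op 10 (dup): stack=[13,13] mem=[13,5,0,13]
After op 11 (pop): stack=[13] mem=[13,5,0,13]
After op 12 (pop): stack=[empty] mem=[13,5,0,13]
After op 13 (RCL M0): stack=[13] mem=[13,5,0,13]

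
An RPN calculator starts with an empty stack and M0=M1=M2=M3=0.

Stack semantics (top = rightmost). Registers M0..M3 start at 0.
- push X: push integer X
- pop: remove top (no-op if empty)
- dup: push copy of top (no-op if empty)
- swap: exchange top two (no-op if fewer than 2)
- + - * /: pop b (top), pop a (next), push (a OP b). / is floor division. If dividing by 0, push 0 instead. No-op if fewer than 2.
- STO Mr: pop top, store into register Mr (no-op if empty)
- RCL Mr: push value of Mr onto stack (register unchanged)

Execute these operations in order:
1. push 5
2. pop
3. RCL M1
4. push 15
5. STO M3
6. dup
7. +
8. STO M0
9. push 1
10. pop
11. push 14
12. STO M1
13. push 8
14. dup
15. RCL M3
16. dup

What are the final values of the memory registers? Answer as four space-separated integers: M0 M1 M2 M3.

After op 1 (push 5): stack=[5] mem=[0,0,0,0]
After op 2 (pop): stack=[empty] mem=[0,0,0,0]
After op 3 (RCL M1): stack=[0] mem=[0,0,0,0]
After op 4 (push 15): stack=[0,15] mem=[0,0,0,0]
After op 5 (STO M3): stack=[0] mem=[0,0,0,15]
After op 6 (dup): stack=[0,0] mem=[0,0,0,15]
After op 7 (+): stack=[0] mem=[0,0,0,15]
After op 8 (STO M0): stack=[empty] mem=[0,0,0,15]
After op 9 (push 1): stack=[1] mem=[0,0,0,15]
After op 10 (pop): stack=[empty] mem=[0,0,0,15]
After op 11 (push 14): stack=[14] mem=[0,0,0,15]
After op 12 (STO M1): stack=[empty] mem=[0,14,0,15]
After op 13 (push 8): stack=[8] mem=[0,14,0,15]
After op 14 (dup): stack=[8,8] mem=[0,14,0,15]
After op 15 (RCL M3): stack=[8,8,15] mem=[0,14,0,15]
After op 16 (dup): stack=[8,8,15,15] mem=[0,14,0,15]

Answer: 0 14 0 15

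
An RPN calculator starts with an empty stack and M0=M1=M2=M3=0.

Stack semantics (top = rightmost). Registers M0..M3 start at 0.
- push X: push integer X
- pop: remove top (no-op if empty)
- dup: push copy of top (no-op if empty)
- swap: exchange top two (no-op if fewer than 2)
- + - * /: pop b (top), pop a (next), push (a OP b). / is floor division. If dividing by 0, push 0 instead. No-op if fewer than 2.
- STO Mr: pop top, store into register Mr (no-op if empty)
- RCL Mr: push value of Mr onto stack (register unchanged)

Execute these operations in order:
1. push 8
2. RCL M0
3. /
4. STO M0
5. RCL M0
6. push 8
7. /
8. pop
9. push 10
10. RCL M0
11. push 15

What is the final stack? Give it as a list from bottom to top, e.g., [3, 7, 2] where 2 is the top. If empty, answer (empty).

Answer: [10, 0, 15]

Derivation:
After op 1 (push 8): stack=[8] mem=[0,0,0,0]
After op 2 (RCL M0): stack=[8,0] mem=[0,0,0,0]
After op 3 (/): stack=[0] mem=[0,0,0,0]
After op 4 (STO M0): stack=[empty] mem=[0,0,0,0]
After op 5 (RCL M0): stack=[0] mem=[0,0,0,0]
After op 6 (push 8): stack=[0,8] mem=[0,0,0,0]
After op 7 (/): stack=[0] mem=[0,0,0,0]
After op 8 (pop): stack=[empty] mem=[0,0,0,0]
After op 9 (push 10): stack=[10] mem=[0,0,0,0]
After op 10 (RCL M0): stack=[10,0] mem=[0,0,0,0]
After op 11 (push 15): stack=[10,0,15] mem=[0,0,0,0]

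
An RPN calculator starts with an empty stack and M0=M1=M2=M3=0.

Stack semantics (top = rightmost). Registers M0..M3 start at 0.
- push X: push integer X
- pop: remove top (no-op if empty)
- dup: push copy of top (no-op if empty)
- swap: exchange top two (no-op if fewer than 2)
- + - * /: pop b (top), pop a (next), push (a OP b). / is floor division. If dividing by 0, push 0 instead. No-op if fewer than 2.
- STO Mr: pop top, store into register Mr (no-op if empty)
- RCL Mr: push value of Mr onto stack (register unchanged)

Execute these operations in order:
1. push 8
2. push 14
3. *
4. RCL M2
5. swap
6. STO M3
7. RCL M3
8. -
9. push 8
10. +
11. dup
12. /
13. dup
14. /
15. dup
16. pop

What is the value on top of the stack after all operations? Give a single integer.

Answer: 1

Derivation:
After op 1 (push 8): stack=[8] mem=[0,0,0,0]
After op 2 (push 14): stack=[8,14] mem=[0,0,0,0]
After op 3 (*): stack=[112] mem=[0,0,0,0]
After op 4 (RCL M2): stack=[112,0] mem=[0,0,0,0]
After op 5 (swap): stack=[0,112] mem=[0,0,0,0]
After op 6 (STO M3): stack=[0] mem=[0,0,0,112]
After op 7 (RCL M3): stack=[0,112] mem=[0,0,0,112]
After op 8 (-): stack=[-112] mem=[0,0,0,112]
After op 9 (push 8): stack=[-112,8] mem=[0,0,0,112]
After op 10 (+): stack=[-104] mem=[0,0,0,112]
After op 11 (dup): stack=[-104,-104] mem=[0,0,0,112]
After op 12 (/): stack=[1] mem=[0,0,0,112]
After op 13 (dup): stack=[1,1] mem=[0,0,0,112]
After op 14 (/): stack=[1] mem=[0,0,0,112]
After op 15 (dup): stack=[1,1] mem=[0,0,0,112]
After op 16 (pop): stack=[1] mem=[0,0,0,112]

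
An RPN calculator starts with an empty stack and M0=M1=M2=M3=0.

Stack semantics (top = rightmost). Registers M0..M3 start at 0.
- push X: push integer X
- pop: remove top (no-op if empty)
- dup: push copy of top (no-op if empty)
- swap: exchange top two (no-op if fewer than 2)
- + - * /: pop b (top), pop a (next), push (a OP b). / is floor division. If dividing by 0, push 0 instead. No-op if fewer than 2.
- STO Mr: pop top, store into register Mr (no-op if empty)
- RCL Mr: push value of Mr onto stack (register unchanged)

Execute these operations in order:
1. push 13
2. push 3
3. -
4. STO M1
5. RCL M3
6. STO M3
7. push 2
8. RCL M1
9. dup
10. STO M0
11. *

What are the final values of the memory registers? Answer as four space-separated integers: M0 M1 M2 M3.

After op 1 (push 13): stack=[13] mem=[0,0,0,0]
After op 2 (push 3): stack=[13,3] mem=[0,0,0,0]
After op 3 (-): stack=[10] mem=[0,0,0,0]
After op 4 (STO M1): stack=[empty] mem=[0,10,0,0]
After op 5 (RCL M3): stack=[0] mem=[0,10,0,0]
After op 6 (STO M3): stack=[empty] mem=[0,10,0,0]
After op 7 (push 2): stack=[2] mem=[0,10,0,0]
After op 8 (RCL M1): stack=[2,10] mem=[0,10,0,0]
After op 9 (dup): stack=[2,10,10] mem=[0,10,0,0]
After op 10 (STO M0): stack=[2,10] mem=[10,10,0,0]
After op 11 (*): stack=[20] mem=[10,10,0,0]

Answer: 10 10 0 0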